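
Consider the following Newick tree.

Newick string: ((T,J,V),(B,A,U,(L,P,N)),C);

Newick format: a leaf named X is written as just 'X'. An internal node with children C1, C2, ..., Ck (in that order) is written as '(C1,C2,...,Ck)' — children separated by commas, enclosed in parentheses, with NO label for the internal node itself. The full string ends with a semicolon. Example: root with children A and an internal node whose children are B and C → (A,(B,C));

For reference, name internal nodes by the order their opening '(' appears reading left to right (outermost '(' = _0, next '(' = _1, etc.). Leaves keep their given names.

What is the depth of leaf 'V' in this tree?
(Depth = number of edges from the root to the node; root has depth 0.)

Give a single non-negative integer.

Newick: ((T,J,V),(B,A,U,(L,P,N)),C);
Naming internals by '(' encounter order: outermost '(' = _0, next = _1, ...
Query node: V
Path from root: _0 -> _1 -> V
Depth of V: 2 (number of edges from root)

Answer: 2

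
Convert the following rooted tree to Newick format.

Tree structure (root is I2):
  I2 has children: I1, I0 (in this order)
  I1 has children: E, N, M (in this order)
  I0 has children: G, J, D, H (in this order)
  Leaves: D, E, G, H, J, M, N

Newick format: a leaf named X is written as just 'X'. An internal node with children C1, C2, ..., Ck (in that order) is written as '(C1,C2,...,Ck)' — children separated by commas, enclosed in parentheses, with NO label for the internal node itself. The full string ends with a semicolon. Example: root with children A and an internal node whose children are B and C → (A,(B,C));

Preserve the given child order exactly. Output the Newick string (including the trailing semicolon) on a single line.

internal I2 with children ['I1', 'I0']
  internal I1 with children ['E', 'N', 'M']
    leaf 'E' → 'E'
    leaf 'N' → 'N'
    leaf 'M' → 'M'
  → '(E,N,M)'
  internal I0 with children ['G', 'J', 'D', 'H']
    leaf 'G' → 'G'
    leaf 'J' → 'J'
    leaf 'D' → 'D'
    leaf 'H' → 'H'
  → '(G,J,D,H)'
→ '((E,N,M),(G,J,D,H))'
Final: ((E,N,M),(G,J,D,H));

Answer: ((E,N,M),(G,J,D,H));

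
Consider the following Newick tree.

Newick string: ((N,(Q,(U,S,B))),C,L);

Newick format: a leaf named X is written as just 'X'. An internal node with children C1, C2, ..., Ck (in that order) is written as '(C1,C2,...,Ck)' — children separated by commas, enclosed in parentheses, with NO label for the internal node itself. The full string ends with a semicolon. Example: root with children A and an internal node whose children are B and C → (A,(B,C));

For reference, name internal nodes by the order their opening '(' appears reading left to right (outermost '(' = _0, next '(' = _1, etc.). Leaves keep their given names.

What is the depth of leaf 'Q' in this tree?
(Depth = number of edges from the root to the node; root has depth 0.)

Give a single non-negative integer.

Answer: 3

Derivation:
Newick: ((N,(Q,(U,S,B))),C,L);
Naming internals by '(' encounter order: outermost '(' = _0, next = _1, ...
Query node: Q
Path from root: _0 -> _1 -> _2 -> Q
Depth of Q: 3 (number of edges from root)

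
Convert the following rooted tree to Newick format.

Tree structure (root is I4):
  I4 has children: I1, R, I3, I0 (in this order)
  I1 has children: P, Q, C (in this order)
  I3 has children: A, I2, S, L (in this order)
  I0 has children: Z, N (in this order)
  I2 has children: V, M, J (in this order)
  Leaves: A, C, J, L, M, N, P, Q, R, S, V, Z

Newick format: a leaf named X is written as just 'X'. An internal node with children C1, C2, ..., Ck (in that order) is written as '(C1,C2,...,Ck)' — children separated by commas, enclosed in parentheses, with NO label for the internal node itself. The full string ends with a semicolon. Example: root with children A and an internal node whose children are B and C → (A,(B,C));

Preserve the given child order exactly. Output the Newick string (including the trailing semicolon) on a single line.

Answer: ((P,Q,C),R,(A,(V,M,J),S,L),(Z,N));

Derivation:
internal I4 with children ['I1', 'R', 'I3', 'I0']
  internal I1 with children ['P', 'Q', 'C']
    leaf 'P' → 'P'
    leaf 'Q' → 'Q'
    leaf 'C' → 'C'
  → '(P,Q,C)'
  leaf 'R' → 'R'
  internal I3 with children ['A', 'I2', 'S', 'L']
    leaf 'A' → 'A'
    internal I2 with children ['V', 'M', 'J']
      leaf 'V' → 'V'
      leaf 'M' → 'M'
      leaf 'J' → 'J'
    → '(V,M,J)'
    leaf 'S' → 'S'
    leaf 'L' → 'L'
  → '(A,(V,M,J),S,L)'
  internal I0 with children ['Z', 'N']
    leaf 'Z' → 'Z'
    leaf 'N' → 'N'
  → '(Z,N)'
→ '((P,Q,C),R,(A,(V,M,J),S,L),(Z,N))'
Final: ((P,Q,C),R,(A,(V,M,J),S,L),(Z,N));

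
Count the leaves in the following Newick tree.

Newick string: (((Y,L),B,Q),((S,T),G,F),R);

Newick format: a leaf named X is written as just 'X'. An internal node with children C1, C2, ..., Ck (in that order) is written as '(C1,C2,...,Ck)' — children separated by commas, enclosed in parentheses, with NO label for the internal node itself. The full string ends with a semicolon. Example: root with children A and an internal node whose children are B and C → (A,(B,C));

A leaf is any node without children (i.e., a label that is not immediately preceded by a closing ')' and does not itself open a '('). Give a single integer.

Newick: (((Y,L),B,Q),((S,T),G,F),R);
Scan left-to-right; a leaf is any maximal label run not followed by '(':
  pos 3: leaf 'Y' → count = 1
  pos 5: leaf 'L' → count = 2
  pos 8: leaf 'B' → count = 3
  pos 10: leaf 'Q' → count = 4
  pos 15: leaf 'S' → count = 5
  pos 17: leaf 'T' → count = 6
  pos 20: leaf 'G' → count = 7
  pos 22: leaf 'F' → count = 8
  pos 25: leaf 'R' → count = 9
Total leaves: 9

Answer: 9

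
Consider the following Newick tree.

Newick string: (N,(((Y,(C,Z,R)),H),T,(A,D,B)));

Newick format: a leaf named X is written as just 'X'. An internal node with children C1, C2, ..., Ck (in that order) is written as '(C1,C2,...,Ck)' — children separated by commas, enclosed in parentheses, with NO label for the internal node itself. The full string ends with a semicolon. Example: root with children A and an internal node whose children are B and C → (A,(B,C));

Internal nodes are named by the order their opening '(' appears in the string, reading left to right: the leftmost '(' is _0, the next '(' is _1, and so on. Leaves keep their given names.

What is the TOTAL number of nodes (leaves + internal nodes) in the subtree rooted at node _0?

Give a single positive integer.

Answer: 16

Derivation:
Newick: (N,(((Y,(C,Z,R)),H),T,(A,D,B)));
Locate _0: it is the '(' at position 0 (the 1st '(' reading left to right).
Query: subtree rooted at _0
_0: subtree_size = 1 + 15
  N: subtree_size = 1 + 0
  _1: subtree_size = 1 + 13
    _2: subtree_size = 1 + 7
      _3: subtree_size = 1 + 5
        Y: subtree_size = 1 + 0
        _4: subtree_size = 1 + 3
          C: subtree_size = 1 + 0
          Z: subtree_size = 1 + 0
          R: subtree_size = 1 + 0
      H: subtree_size = 1 + 0
    T: subtree_size = 1 + 0
    _5: subtree_size = 1 + 3
      A: subtree_size = 1 + 0
      D: subtree_size = 1 + 0
      B: subtree_size = 1 + 0
Total subtree size of _0: 16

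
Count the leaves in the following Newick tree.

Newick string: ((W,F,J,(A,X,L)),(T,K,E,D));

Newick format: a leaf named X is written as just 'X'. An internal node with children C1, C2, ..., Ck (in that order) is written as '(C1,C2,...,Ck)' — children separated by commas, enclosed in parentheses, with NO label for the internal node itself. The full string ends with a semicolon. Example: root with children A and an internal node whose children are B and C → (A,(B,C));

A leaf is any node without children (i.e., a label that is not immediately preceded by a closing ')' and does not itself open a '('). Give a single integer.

Answer: 10

Derivation:
Newick: ((W,F,J,(A,X,L)),(T,K,E,D));
Scan left-to-right; a leaf is any maximal label run not followed by '(':
  pos 2: leaf 'W' → count = 1
  pos 4: leaf 'F' → count = 2
  pos 6: leaf 'J' → count = 3
  pos 9: leaf 'A' → count = 4
  pos 11: leaf 'X' → count = 5
  pos 13: leaf 'L' → count = 6
  pos 18: leaf 'T' → count = 7
  pos 20: leaf 'K' → count = 8
  pos 22: leaf 'E' → count = 9
  pos 24: leaf 'D' → count = 10
Total leaves: 10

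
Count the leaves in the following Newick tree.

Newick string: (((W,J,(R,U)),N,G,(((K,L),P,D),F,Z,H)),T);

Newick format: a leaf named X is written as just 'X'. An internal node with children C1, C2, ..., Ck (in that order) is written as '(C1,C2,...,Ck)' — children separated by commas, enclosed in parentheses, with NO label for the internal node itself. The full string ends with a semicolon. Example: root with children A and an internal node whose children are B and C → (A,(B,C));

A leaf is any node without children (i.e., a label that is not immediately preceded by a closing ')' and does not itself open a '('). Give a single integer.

Newick: (((W,J,(R,U)),N,G,(((K,L),P,D),F,Z,H)),T);
Scan left-to-right; a leaf is any maximal label run not followed by '(':
  pos 3: leaf 'W' → count = 1
  pos 5: leaf 'J' → count = 2
  pos 8: leaf 'R' → count = 3
  pos 10: leaf 'U' → count = 4
  pos 14: leaf 'N' → count = 5
  pos 16: leaf 'G' → count = 6
  pos 21: leaf 'K' → count = 7
  pos 23: leaf 'L' → count = 8
  pos 26: leaf 'P' → count = 9
  pos 28: leaf 'D' → count = 10
  pos 31: leaf 'F' → count = 11
  pos 33: leaf 'Z' → count = 12
  pos 35: leaf 'H' → count = 13
  pos 39: leaf 'T' → count = 14
Total leaves: 14

Answer: 14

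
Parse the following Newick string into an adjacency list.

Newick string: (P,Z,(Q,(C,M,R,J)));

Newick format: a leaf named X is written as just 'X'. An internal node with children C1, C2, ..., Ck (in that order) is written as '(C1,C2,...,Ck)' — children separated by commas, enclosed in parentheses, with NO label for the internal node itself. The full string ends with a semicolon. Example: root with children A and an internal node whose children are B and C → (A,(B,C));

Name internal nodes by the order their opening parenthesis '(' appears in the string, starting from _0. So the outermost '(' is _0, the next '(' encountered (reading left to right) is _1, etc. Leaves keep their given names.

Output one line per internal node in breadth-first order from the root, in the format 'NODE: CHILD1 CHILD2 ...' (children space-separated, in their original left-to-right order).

Input: (P,Z,(Q,(C,M,R,J)));
Scanning left-to-right, naming '(' by encounter order:
  pos 0: '(' -> open internal node _0 (depth 1)
  pos 5: '(' -> open internal node _1 (depth 2)
  pos 8: '(' -> open internal node _2 (depth 3)
  pos 16: ')' -> close internal node _2 (now at depth 2)
  pos 17: ')' -> close internal node _1 (now at depth 1)
  pos 18: ')' -> close internal node _0 (now at depth 0)
Total internal nodes: 3
BFS adjacency from root:
  _0: P Z _1
  _1: Q _2
  _2: C M R J

Answer: _0: P Z _1
_1: Q _2
_2: C M R J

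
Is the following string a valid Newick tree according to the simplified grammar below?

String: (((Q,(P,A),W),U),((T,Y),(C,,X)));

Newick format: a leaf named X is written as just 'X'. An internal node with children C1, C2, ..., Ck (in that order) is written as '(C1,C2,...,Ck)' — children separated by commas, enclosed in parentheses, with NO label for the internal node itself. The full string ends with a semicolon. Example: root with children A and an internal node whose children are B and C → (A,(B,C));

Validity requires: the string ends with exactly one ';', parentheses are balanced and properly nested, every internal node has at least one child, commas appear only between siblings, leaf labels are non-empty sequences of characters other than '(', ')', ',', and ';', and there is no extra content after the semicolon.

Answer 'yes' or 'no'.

Answer: no

Derivation:
Input: (((Q,(P,A),W),U),((T,Y),(C,,X)));
Paren balance: 7 '(' vs 7 ')' OK
Ends with single ';': True
Full parse: FAILS (empty leaf label at pos 27)
Valid: False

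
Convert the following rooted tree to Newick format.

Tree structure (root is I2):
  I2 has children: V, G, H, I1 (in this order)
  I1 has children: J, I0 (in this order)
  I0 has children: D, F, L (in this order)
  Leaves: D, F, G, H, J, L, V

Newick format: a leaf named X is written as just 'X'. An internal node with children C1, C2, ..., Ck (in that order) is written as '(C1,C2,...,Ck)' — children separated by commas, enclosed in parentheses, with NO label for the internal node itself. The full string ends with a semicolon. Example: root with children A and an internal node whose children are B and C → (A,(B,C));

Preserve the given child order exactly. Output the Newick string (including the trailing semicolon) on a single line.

internal I2 with children ['V', 'G', 'H', 'I1']
  leaf 'V' → 'V'
  leaf 'G' → 'G'
  leaf 'H' → 'H'
  internal I1 with children ['J', 'I0']
    leaf 'J' → 'J'
    internal I0 with children ['D', 'F', 'L']
      leaf 'D' → 'D'
      leaf 'F' → 'F'
      leaf 'L' → 'L'
    → '(D,F,L)'
  → '(J,(D,F,L))'
→ '(V,G,H,(J,(D,F,L)))'
Final: (V,G,H,(J,(D,F,L)));

Answer: (V,G,H,(J,(D,F,L)));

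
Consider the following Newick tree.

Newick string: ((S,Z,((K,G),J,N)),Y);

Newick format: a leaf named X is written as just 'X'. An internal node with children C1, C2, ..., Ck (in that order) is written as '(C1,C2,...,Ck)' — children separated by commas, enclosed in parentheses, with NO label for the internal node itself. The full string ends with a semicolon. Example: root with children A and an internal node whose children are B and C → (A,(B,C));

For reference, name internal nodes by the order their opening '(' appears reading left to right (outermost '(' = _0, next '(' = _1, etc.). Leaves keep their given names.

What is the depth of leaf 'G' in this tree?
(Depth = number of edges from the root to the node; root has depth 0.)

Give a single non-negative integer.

Newick: ((S,Z,((K,G),J,N)),Y);
Naming internals by '(' encounter order: outermost '(' = _0, next = _1, ...
Query node: G
Path from root: _0 -> _1 -> _2 -> _3 -> G
Depth of G: 4 (number of edges from root)

Answer: 4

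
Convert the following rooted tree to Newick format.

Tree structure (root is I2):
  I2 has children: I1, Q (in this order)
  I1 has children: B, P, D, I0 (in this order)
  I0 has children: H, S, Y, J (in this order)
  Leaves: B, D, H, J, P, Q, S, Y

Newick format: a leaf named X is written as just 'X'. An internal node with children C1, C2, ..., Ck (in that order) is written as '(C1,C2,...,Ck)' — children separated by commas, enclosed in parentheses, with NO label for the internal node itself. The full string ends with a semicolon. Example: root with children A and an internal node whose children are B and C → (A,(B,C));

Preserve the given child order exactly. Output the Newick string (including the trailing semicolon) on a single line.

internal I2 with children ['I1', 'Q']
  internal I1 with children ['B', 'P', 'D', 'I0']
    leaf 'B' → 'B'
    leaf 'P' → 'P'
    leaf 'D' → 'D'
    internal I0 with children ['H', 'S', 'Y', 'J']
      leaf 'H' → 'H'
      leaf 'S' → 'S'
      leaf 'Y' → 'Y'
      leaf 'J' → 'J'
    → '(H,S,Y,J)'
  → '(B,P,D,(H,S,Y,J))'
  leaf 'Q' → 'Q'
→ '((B,P,D,(H,S,Y,J)),Q)'
Final: ((B,P,D,(H,S,Y,J)),Q);

Answer: ((B,P,D,(H,S,Y,J)),Q);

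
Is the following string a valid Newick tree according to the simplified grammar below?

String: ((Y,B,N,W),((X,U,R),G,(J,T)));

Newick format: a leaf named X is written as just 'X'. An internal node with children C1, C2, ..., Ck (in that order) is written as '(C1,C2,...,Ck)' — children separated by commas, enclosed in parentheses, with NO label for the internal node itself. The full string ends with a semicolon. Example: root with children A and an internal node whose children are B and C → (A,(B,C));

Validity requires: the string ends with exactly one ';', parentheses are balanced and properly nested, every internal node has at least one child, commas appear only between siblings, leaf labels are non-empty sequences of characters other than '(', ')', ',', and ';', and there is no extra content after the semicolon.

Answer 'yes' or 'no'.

Answer: yes

Derivation:
Input: ((Y,B,N,W),((X,U,R),G,(J,T)));
Paren balance: 5 '(' vs 5 ')' OK
Ends with single ';': True
Full parse: OK
Valid: True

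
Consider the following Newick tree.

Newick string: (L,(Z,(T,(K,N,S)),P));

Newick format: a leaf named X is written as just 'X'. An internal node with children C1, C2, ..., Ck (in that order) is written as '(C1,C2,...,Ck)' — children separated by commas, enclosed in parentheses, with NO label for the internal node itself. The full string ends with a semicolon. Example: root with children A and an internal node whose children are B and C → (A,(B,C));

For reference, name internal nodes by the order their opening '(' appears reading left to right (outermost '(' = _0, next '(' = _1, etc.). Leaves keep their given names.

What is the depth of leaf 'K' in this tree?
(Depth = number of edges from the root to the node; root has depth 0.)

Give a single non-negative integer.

Newick: (L,(Z,(T,(K,N,S)),P));
Naming internals by '(' encounter order: outermost '(' = _0, next = _1, ...
Query node: K
Path from root: _0 -> _1 -> _2 -> _3 -> K
Depth of K: 4 (number of edges from root)

Answer: 4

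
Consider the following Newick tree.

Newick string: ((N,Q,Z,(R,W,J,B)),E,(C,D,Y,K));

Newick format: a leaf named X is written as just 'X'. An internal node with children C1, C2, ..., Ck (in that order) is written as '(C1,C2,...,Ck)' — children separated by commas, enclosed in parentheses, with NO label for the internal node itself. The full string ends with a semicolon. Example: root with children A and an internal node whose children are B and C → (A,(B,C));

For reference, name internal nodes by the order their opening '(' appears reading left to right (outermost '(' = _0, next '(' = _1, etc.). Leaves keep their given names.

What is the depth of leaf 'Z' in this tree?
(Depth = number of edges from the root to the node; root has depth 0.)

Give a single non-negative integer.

Newick: ((N,Q,Z,(R,W,J,B)),E,(C,D,Y,K));
Naming internals by '(' encounter order: outermost '(' = _0, next = _1, ...
Query node: Z
Path from root: _0 -> _1 -> Z
Depth of Z: 2 (number of edges from root)

Answer: 2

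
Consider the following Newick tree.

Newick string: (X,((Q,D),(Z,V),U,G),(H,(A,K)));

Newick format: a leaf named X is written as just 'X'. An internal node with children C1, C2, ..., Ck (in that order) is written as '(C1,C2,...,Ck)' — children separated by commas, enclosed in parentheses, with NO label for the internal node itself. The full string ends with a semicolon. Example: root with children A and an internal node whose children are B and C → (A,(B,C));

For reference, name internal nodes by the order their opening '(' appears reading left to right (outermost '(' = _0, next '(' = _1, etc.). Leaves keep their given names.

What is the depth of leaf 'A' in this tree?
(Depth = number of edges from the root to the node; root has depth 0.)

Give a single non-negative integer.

Answer: 3

Derivation:
Newick: (X,((Q,D),(Z,V),U,G),(H,(A,K)));
Naming internals by '(' encounter order: outermost '(' = _0, next = _1, ...
Query node: A
Path from root: _0 -> _4 -> _5 -> A
Depth of A: 3 (number of edges from root)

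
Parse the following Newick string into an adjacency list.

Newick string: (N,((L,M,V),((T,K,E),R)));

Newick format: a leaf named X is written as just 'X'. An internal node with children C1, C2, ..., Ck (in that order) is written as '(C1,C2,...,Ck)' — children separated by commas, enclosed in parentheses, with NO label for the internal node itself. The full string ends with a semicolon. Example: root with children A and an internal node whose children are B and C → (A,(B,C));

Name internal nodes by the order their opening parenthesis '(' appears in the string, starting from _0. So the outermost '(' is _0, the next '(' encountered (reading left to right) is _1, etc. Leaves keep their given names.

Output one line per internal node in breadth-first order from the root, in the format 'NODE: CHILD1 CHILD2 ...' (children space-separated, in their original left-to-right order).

Answer: _0: N _1
_1: _2 _3
_2: L M V
_3: _4 R
_4: T K E

Derivation:
Input: (N,((L,M,V),((T,K,E),R)));
Scanning left-to-right, naming '(' by encounter order:
  pos 0: '(' -> open internal node _0 (depth 1)
  pos 3: '(' -> open internal node _1 (depth 2)
  pos 4: '(' -> open internal node _2 (depth 3)
  pos 10: ')' -> close internal node _2 (now at depth 2)
  pos 12: '(' -> open internal node _3 (depth 3)
  pos 13: '(' -> open internal node _4 (depth 4)
  pos 19: ')' -> close internal node _4 (now at depth 3)
  pos 22: ')' -> close internal node _3 (now at depth 2)
  pos 23: ')' -> close internal node _1 (now at depth 1)
  pos 24: ')' -> close internal node _0 (now at depth 0)
Total internal nodes: 5
BFS adjacency from root:
  _0: N _1
  _1: _2 _3
  _2: L M V
  _3: _4 R
  _4: T K E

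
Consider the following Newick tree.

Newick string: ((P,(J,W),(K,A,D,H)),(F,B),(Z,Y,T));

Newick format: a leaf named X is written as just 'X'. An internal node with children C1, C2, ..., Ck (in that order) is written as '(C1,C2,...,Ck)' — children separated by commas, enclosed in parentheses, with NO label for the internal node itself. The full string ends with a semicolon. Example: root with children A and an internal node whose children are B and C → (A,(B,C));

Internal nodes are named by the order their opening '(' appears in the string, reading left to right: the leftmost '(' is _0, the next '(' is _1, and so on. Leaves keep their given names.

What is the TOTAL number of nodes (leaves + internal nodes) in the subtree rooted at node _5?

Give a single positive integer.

Newick: ((P,(J,W),(K,A,D,H)),(F,B),(Z,Y,T));
Locate _5: it is the '(' at position 27 (the 6th '(' reading left to right).
Query: subtree rooted at _5
_5: subtree_size = 1 + 3
  Z: subtree_size = 1 + 0
  Y: subtree_size = 1 + 0
  T: subtree_size = 1 + 0
Total subtree size of _5: 4

Answer: 4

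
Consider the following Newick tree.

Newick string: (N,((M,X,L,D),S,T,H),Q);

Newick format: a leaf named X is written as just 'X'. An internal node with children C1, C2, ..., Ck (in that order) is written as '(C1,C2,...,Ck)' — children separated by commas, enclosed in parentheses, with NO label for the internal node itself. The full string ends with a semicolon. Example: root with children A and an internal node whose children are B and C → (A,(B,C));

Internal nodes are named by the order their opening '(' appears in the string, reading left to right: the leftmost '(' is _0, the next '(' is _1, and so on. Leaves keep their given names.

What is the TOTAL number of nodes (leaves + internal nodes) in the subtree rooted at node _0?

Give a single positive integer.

Answer: 12

Derivation:
Newick: (N,((M,X,L,D),S,T,H),Q);
Locate _0: it is the '(' at position 0 (the 1st '(' reading left to right).
Query: subtree rooted at _0
_0: subtree_size = 1 + 11
  N: subtree_size = 1 + 0
  _1: subtree_size = 1 + 8
    _2: subtree_size = 1 + 4
      M: subtree_size = 1 + 0
      X: subtree_size = 1 + 0
      L: subtree_size = 1 + 0
      D: subtree_size = 1 + 0
    S: subtree_size = 1 + 0
    T: subtree_size = 1 + 0
    H: subtree_size = 1 + 0
  Q: subtree_size = 1 + 0
Total subtree size of _0: 12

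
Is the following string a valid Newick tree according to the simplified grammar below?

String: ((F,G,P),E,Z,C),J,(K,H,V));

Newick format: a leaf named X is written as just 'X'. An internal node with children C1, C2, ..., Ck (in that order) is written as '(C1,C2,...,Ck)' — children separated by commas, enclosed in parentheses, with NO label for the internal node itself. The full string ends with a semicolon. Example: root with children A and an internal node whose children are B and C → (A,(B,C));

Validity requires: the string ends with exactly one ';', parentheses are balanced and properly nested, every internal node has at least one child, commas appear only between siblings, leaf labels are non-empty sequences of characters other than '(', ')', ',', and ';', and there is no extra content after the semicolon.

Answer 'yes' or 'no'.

Answer: no

Derivation:
Input: ((F,G,P),E,Z,C),J,(K,H,V));
Paren balance: 3 '(' vs 4 ')' MISMATCH
Ends with single ';': True
Full parse: FAILS (extra content after tree at pos 15)
Valid: False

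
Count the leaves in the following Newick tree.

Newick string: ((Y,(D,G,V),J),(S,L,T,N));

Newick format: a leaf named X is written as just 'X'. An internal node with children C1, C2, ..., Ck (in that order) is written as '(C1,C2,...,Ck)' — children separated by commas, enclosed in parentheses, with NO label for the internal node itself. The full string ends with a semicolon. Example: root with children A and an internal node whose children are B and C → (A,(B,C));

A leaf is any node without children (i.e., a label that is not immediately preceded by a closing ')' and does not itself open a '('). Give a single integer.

Newick: ((Y,(D,G,V),J),(S,L,T,N));
Scan left-to-right; a leaf is any maximal label run not followed by '(':
  pos 2: leaf 'Y' → count = 1
  pos 5: leaf 'D' → count = 2
  pos 7: leaf 'G' → count = 3
  pos 9: leaf 'V' → count = 4
  pos 12: leaf 'J' → count = 5
  pos 16: leaf 'S' → count = 6
  pos 18: leaf 'L' → count = 7
  pos 20: leaf 'T' → count = 8
  pos 22: leaf 'N' → count = 9
Total leaves: 9

Answer: 9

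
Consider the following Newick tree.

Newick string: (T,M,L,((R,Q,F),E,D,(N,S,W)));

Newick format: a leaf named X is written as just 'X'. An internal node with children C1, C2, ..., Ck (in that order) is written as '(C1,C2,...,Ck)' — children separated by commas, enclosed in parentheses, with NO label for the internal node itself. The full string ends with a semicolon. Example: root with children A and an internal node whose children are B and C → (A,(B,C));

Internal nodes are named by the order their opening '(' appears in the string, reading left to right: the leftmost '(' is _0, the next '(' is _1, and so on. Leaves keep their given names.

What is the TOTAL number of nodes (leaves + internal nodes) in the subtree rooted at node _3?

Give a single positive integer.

Newick: (T,M,L,((R,Q,F),E,D,(N,S,W)));
Locate _3: it is the '(' at position 20 (the 4th '(' reading left to right).
Query: subtree rooted at _3
_3: subtree_size = 1 + 3
  N: subtree_size = 1 + 0
  S: subtree_size = 1 + 0
  W: subtree_size = 1 + 0
Total subtree size of _3: 4

Answer: 4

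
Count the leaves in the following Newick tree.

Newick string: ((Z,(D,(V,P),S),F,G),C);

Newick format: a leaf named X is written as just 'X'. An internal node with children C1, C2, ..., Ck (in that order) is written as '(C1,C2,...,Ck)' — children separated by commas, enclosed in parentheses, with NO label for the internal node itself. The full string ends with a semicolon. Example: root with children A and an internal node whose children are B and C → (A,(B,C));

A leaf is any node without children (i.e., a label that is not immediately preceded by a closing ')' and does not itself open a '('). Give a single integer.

Answer: 8

Derivation:
Newick: ((Z,(D,(V,P),S),F,G),C);
Scan left-to-right; a leaf is any maximal label run not followed by '(':
  pos 2: leaf 'Z' → count = 1
  pos 5: leaf 'D' → count = 2
  pos 8: leaf 'V' → count = 3
  pos 10: leaf 'P' → count = 4
  pos 13: leaf 'S' → count = 5
  pos 16: leaf 'F' → count = 6
  pos 18: leaf 'G' → count = 7
  pos 21: leaf 'C' → count = 8
Total leaves: 8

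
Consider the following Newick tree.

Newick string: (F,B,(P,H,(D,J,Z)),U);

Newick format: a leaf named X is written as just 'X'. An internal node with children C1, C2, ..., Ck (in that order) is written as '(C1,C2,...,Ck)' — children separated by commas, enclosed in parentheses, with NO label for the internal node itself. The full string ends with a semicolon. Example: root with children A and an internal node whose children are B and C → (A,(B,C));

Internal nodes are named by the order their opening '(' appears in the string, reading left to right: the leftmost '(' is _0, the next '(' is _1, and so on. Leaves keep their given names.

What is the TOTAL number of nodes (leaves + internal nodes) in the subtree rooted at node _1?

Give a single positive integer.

Newick: (F,B,(P,H,(D,J,Z)),U);
Locate _1: it is the '(' at position 5 (the 2nd '(' reading left to right).
Query: subtree rooted at _1
_1: subtree_size = 1 + 6
  P: subtree_size = 1 + 0
  H: subtree_size = 1 + 0
  _2: subtree_size = 1 + 3
    D: subtree_size = 1 + 0
    J: subtree_size = 1 + 0
    Z: subtree_size = 1 + 0
Total subtree size of _1: 7

Answer: 7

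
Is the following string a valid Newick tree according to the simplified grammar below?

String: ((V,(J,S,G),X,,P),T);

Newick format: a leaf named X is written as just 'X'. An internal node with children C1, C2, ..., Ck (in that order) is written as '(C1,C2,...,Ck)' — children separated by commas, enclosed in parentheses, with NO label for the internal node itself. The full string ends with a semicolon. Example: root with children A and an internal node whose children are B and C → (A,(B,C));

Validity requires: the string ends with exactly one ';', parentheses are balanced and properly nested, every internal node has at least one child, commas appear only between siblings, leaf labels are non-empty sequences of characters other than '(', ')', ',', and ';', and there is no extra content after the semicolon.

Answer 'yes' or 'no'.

Input: ((V,(J,S,G),X,,P),T);
Paren balance: 3 '(' vs 3 ')' OK
Ends with single ';': True
Full parse: FAILS (empty leaf label at pos 14)
Valid: False

Answer: no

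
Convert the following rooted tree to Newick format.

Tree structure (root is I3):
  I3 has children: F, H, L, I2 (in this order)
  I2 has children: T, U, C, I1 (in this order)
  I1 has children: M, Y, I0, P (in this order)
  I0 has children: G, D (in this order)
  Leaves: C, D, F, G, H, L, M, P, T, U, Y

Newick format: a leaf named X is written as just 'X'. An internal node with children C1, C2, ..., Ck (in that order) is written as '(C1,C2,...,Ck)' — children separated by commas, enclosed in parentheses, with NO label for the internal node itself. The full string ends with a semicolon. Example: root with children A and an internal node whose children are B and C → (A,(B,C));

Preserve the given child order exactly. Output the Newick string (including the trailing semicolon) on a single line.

Answer: (F,H,L,(T,U,C,(M,Y,(G,D),P)));

Derivation:
internal I3 with children ['F', 'H', 'L', 'I2']
  leaf 'F' → 'F'
  leaf 'H' → 'H'
  leaf 'L' → 'L'
  internal I2 with children ['T', 'U', 'C', 'I1']
    leaf 'T' → 'T'
    leaf 'U' → 'U'
    leaf 'C' → 'C'
    internal I1 with children ['M', 'Y', 'I0', 'P']
      leaf 'M' → 'M'
      leaf 'Y' → 'Y'
      internal I0 with children ['G', 'D']
        leaf 'G' → 'G'
        leaf 'D' → 'D'
      → '(G,D)'
      leaf 'P' → 'P'
    → '(M,Y,(G,D),P)'
  → '(T,U,C,(M,Y,(G,D),P))'
→ '(F,H,L,(T,U,C,(M,Y,(G,D),P)))'
Final: (F,H,L,(T,U,C,(M,Y,(G,D),P)));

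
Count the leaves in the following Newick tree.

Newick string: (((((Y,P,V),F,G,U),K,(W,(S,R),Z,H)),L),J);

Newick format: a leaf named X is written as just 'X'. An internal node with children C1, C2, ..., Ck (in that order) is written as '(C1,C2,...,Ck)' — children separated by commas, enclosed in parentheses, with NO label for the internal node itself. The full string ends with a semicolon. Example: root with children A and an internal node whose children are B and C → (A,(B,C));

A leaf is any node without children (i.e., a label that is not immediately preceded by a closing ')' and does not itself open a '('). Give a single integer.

Answer: 14

Derivation:
Newick: (((((Y,P,V),F,G,U),K,(W,(S,R),Z,H)),L),J);
Scan left-to-right; a leaf is any maximal label run not followed by '(':
  pos 5: leaf 'Y' → count = 1
  pos 7: leaf 'P' → count = 2
  pos 9: leaf 'V' → count = 3
  pos 12: leaf 'F' → count = 4
  pos 14: leaf 'G' → count = 5
  pos 16: leaf 'U' → count = 6
  pos 19: leaf 'K' → count = 7
  pos 22: leaf 'W' → count = 8
  pos 25: leaf 'S' → count = 9
  pos 27: leaf 'R' → count = 10
  pos 30: leaf 'Z' → count = 11
  pos 32: leaf 'H' → count = 12
  pos 36: leaf 'L' → count = 13
  pos 39: leaf 'J' → count = 14
Total leaves: 14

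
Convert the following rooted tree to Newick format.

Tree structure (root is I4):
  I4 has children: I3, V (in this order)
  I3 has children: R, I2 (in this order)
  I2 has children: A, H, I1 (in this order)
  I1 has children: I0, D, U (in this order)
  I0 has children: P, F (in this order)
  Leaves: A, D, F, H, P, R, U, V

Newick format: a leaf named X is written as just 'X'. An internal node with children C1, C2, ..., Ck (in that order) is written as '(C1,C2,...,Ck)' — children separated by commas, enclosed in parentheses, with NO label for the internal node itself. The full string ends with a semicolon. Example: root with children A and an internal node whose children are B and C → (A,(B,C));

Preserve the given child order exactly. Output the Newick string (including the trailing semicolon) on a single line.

internal I4 with children ['I3', 'V']
  internal I3 with children ['R', 'I2']
    leaf 'R' → 'R'
    internal I2 with children ['A', 'H', 'I1']
      leaf 'A' → 'A'
      leaf 'H' → 'H'
      internal I1 with children ['I0', 'D', 'U']
        internal I0 with children ['P', 'F']
          leaf 'P' → 'P'
          leaf 'F' → 'F'
        → '(P,F)'
        leaf 'D' → 'D'
        leaf 'U' → 'U'
      → '((P,F),D,U)'
    → '(A,H,((P,F),D,U))'
  → '(R,(A,H,((P,F),D,U)))'
  leaf 'V' → 'V'
→ '((R,(A,H,((P,F),D,U))),V)'
Final: ((R,(A,H,((P,F),D,U))),V);

Answer: ((R,(A,H,((P,F),D,U))),V);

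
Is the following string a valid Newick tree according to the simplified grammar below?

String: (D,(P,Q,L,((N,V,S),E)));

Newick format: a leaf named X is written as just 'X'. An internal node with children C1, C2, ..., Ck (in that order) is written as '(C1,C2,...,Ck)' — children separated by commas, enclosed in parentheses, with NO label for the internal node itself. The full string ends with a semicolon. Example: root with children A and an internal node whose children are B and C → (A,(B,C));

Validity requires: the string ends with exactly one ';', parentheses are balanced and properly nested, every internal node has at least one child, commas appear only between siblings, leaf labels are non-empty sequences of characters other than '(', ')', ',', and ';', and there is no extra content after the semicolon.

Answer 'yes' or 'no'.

Answer: yes

Derivation:
Input: (D,(P,Q,L,((N,V,S),E)));
Paren balance: 4 '(' vs 4 ')' OK
Ends with single ';': True
Full parse: OK
Valid: True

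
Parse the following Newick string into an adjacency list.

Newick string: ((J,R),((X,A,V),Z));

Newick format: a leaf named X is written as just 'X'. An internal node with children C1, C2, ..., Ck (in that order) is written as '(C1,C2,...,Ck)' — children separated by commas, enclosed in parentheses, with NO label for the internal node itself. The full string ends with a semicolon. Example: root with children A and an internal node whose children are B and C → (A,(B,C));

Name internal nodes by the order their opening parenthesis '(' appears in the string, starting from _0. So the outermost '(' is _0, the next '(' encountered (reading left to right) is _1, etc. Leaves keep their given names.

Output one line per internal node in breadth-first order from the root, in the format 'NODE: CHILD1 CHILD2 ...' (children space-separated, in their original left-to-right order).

Input: ((J,R),((X,A,V),Z));
Scanning left-to-right, naming '(' by encounter order:
  pos 0: '(' -> open internal node _0 (depth 1)
  pos 1: '(' -> open internal node _1 (depth 2)
  pos 5: ')' -> close internal node _1 (now at depth 1)
  pos 7: '(' -> open internal node _2 (depth 2)
  pos 8: '(' -> open internal node _3 (depth 3)
  pos 14: ')' -> close internal node _3 (now at depth 2)
  pos 17: ')' -> close internal node _2 (now at depth 1)
  pos 18: ')' -> close internal node _0 (now at depth 0)
Total internal nodes: 4
BFS adjacency from root:
  _0: _1 _2
  _1: J R
  _2: _3 Z
  _3: X A V

Answer: _0: _1 _2
_1: J R
_2: _3 Z
_3: X A V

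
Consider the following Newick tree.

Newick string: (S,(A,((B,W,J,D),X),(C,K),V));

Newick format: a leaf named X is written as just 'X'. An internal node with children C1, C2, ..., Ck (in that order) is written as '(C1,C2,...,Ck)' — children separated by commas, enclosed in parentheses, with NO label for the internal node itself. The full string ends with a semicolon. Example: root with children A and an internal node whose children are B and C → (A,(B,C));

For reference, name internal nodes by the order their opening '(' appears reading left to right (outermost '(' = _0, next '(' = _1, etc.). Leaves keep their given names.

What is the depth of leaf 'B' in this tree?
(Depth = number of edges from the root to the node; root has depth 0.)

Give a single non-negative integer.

Newick: (S,(A,((B,W,J,D),X),(C,K),V));
Naming internals by '(' encounter order: outermost '(' = _0, next = _1, ...
Query node: B
Path from root: _0 -> _1 -> _2 -> _3 -> B
Depth of B: 4 (number of edges from root)

Answer: 4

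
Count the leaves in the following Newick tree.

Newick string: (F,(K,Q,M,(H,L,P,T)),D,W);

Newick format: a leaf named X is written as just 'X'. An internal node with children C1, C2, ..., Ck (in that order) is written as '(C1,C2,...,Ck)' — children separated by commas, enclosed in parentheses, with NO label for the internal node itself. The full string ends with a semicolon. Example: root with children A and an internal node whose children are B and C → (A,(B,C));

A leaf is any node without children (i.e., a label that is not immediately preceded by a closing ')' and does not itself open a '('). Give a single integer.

Newick: (F,(K,Q,M,(H,L,P,T)),D,W);
Scan left-to-right; a leaf is any maximal label run not followed by '(':
  pos 1: leaf 'F' → count = 1
  pos 4: leaf 'K' → count = 2
  pos 6: leaf 'Q' → count = 3
  pos 8: leaf 'M' → count = 4
  pos 11: leaf 'H' → count = 5
  pos 13: leaf 'L' → count = 6
  pos 15: leaf 'P' → count = 7
  pos 17: leaf 'T' → count = 8
  pos 21: leaf 'D' → count = 9
  pos 23: leaf 'W' → count = 10
Total leaves: 10

Answer: 10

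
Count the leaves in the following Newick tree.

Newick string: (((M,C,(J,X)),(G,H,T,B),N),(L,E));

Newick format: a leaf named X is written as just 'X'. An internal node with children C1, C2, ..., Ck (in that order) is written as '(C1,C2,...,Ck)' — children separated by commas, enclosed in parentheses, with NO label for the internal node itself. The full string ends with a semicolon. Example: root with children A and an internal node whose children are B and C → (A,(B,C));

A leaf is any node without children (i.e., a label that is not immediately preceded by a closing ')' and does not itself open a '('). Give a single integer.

Answer: 11

Derivation:
Newick: (((M,C,(J,X)),(G,H,T,B),N),(L,E));
Scan left-to-right; a leaf is any maximal label run not followed by '(':
  pos 3: leaf 'M' → count = 1
  pos 5: leaf 'C' → count = 2
  pos 8: leaf 'J' → count = 3
  pos 10: leaf 'X' → count = 4
  pos 15: leaf 'G' → count = 5
  pos 17: leaf 'H' → count = 6
  pos 19: leaf 'T' → count = 7
  pos 21: leaf 'B' → count = 8
  pos 24: leaf 'N' → count = 9
  pos 28: leaf 'L' → count = 10
  pos 30: leaf 'E' → count = 11
Total leaves: 11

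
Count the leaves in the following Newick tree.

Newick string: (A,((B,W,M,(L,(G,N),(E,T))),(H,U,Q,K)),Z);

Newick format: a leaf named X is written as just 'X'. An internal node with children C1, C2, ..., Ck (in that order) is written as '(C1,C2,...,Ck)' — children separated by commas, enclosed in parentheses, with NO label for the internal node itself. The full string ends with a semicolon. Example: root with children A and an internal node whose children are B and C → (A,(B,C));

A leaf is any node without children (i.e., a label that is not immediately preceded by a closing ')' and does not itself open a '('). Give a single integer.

Newick: (A,((B,W,M,(L,(G,N),(E,T))),(H,U,Q,K)),Z);
Scan left-to-right; a leaf is any maximal label run not followed by '(':
  pos 1: leaf 'A' → count = 1
  pos 5: leaf 'B' → count = 2
  pos 7: leaf 'W' → count = 3
  pos 9: leaf 'M' → count = 4
  pos 12: leaf 'L' → count = 5
  pos 15: leaf 'G' → count = 6
  pos 17: leaf 'N' → count = 7
  pos 21: leaf 'E' → count = 8
  pos 23: leaf 'T' → count = 9
  pos 29: leaf 'H' → count = 10
  pos 31: leaf 'U' → count = 11
  pos 33: leaf 'Q' → count = 12
  pos 35: leaf 'K' → count = 13
  pos 39: leaf 'Z' → count = 14
Total leaves: 14

Answer: 14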